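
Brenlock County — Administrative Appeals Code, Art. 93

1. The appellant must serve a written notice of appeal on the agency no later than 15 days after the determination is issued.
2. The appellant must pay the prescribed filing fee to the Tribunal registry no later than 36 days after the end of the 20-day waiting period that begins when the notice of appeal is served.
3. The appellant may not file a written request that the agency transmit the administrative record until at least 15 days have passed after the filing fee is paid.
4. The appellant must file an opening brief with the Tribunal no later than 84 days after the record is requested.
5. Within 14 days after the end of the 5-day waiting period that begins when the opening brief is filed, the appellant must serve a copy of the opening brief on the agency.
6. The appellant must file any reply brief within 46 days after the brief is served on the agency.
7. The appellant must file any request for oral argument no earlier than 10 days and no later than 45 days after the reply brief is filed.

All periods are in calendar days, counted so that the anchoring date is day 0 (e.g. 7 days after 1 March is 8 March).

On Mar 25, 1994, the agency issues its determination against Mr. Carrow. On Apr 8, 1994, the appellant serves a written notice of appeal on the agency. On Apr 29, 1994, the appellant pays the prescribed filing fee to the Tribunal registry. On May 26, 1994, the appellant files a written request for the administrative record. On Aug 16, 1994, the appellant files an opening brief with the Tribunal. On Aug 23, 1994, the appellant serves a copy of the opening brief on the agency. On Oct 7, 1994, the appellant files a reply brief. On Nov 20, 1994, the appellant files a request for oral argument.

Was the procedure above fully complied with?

Yes

(1) due by Mar 25, 1994 + 15 days = Apr 9, 1994; Apr 8, 1994 is within that limit.
(2) due by Apr 28, 1994 + 36 days = Jun 3, 1994; done Apr 29, 1994 — timely.
(3) permitted from Apr 29, 1994 + 15 days = May 14, 1994 onward; done May 26, 1994, after the minimum wait.
(4) due by May 26, 1994 + 84 days = Aug 18, 1994; done Aug 16, 1994 — timely.
(5) due by Aug 21, 1994 + 14 days = Sep 4, 1994; completed Aug 23, 1994, before the deadline.
(6) due by Aug 23, 1994 + 46 days = Oct 8, 1994; completed Oct 7, 1994, before the deadline.
(7) the permitted window runs from Oct 7, 1994 + 10 = Oct 17, 1994 to Oct 7, 1994 + 45 = Nov 21, 1994; done Nov 20, 1994, which is between those dates.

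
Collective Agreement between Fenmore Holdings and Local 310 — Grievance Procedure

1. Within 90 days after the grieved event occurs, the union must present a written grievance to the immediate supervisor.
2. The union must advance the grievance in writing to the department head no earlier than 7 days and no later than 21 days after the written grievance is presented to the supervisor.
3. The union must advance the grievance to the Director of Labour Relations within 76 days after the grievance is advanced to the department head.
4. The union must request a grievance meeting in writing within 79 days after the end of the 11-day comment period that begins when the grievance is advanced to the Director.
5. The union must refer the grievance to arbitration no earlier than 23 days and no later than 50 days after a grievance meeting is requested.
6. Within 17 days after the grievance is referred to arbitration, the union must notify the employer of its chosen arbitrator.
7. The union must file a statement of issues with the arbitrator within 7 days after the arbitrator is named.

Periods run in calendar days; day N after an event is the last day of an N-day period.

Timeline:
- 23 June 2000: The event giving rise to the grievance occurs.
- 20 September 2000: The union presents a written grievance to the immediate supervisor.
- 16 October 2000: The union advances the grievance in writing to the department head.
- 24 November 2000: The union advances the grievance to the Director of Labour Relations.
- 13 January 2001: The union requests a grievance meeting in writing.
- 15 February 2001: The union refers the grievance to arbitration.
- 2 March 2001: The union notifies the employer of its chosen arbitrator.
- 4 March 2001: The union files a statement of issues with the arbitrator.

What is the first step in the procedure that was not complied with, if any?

Step 2

Step 1 — counting 90 days from 23 June 2000 (when the grieved event occurs) gives a deadline of 21 September 2000; completed 20 September 2000, before the deadline.
Step 2 — 7 and 21 days from 20 September 2000 (when the written grievance is presented to the supervisor) are 27 September 2000 and 11 October 2000 respectively; 16 October 2000 is 5 days past the end of the window.
No need to go further; step 2 was not satisfied.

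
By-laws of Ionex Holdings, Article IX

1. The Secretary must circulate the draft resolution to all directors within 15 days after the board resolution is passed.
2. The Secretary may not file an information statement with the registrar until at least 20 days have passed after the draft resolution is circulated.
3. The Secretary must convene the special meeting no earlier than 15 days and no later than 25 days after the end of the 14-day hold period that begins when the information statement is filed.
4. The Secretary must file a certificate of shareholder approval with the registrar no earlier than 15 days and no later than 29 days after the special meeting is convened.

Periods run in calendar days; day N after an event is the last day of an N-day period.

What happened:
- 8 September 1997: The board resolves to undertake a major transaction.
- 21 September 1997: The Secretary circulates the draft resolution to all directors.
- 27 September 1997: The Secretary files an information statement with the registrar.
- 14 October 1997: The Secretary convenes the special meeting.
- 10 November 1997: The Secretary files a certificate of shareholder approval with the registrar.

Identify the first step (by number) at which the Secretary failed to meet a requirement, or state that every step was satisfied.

Step 2

(1) due by 8 September 1997 + 15 days = 23 September 1997; completed 21 September 1997, before the deadline.
(2) permitted from 21 September 1997 + 20 days = 11 October 1997 onward; acted on 27 September 1997, 14 days prematurely.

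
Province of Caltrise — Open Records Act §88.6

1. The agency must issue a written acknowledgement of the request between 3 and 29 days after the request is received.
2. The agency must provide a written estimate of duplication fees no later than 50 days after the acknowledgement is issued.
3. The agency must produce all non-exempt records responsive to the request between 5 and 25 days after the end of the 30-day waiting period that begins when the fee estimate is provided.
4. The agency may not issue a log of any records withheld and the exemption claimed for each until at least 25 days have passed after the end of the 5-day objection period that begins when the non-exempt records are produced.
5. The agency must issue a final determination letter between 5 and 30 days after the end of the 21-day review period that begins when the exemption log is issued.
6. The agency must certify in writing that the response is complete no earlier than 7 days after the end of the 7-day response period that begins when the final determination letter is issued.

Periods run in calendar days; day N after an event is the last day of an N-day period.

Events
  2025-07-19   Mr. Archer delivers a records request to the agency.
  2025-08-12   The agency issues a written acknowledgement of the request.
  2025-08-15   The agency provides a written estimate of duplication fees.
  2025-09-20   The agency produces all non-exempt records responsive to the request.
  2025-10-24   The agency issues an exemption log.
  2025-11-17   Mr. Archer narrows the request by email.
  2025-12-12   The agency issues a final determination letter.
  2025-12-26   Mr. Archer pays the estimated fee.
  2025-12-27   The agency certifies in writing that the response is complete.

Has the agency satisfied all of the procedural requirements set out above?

Yes

Step 1 — 3 and 29 days from 2025-07-19 (when the request is received) are 2025-07-22 and 2025-08-17 respectively; done 2025-08-12, which is between those dates.
Step 2 — counting 50 days from 2025-08-12 (when the acknowledgement is issued) gives a deadline of 2025-10-01; completed 2025-08-15, before the deadline.
Step 3 — 5 and 25 days from 2025-09-14 (end of the 30-day waiting period, which began when the fee estimate is provided on 2025-08-15) are 2025-09-19 and 2025-10-09 respectively; done 2025-09-20 — within the window.
Step 4 — must wait 25 days from 2025-09-25 (end of the 5-day objection period, which began when the non-exempt records are produced on 2025-09-20), so not before 2025-10-20; done 2025-10-24, after the minimum wait.
Step 5 — 5 and 30 days from 2025-11-14 (end of the 21-day review period, which began when the exemption log is issued on 2025-10-24) are 2025-11-19 and 2025-12-14 respectively; 2025-12-12 falls inside that range.
Step 6 — must wait 7 days from 2025-12-19 (end of the 7-day response period, which began when the final determination letter is issued on 2025-12-12), so not before 2025-12-26; 2025-12-27 is on or after that date.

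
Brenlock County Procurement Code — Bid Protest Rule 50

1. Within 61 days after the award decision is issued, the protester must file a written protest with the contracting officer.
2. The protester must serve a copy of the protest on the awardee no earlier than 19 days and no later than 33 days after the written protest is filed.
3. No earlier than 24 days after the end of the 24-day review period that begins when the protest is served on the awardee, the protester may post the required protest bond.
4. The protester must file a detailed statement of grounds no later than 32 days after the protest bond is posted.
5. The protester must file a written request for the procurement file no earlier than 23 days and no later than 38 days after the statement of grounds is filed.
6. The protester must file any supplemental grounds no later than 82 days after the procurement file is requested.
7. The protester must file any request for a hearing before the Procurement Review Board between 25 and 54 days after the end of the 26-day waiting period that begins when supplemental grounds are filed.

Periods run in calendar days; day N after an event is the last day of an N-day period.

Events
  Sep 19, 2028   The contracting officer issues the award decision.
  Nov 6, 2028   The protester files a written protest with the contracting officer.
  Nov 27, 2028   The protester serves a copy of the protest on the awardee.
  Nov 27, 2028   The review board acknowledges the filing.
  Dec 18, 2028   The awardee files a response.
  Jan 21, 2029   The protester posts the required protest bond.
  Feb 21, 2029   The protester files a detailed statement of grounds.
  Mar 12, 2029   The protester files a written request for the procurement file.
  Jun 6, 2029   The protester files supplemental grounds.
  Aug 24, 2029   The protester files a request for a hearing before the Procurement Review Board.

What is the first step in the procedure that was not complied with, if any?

(1) due by Sep 19, 2028 + 61 days = Nov 19, 2028; completed Nov 6, 2028, before the deadline.
(2) the permitted window runs from Nov 6, 2028 + 19 = Nov 25, 2028 to Nov 6, 2028 + 33 = Dec 9, 2028; done Nov 27, 2028, which is between those dates.
(3) permitted from Dec 21, 2028 + 24 days = Jan 14, 2029 onward; Jan 21, 2029 is on or after that date.
(4) due by Jan 21, 2029 + 32 days = Feb 22, 2029; Feb 21, 2029 is within that limit.
(5) the permitted window runs from Feb 21, 2029 + 23 = Mar 16, 2029 to Feb 21, 2029 + 38 = Mar 31, 2029; done Mar 12, 2029 — 4 days before the window opened.

Step 5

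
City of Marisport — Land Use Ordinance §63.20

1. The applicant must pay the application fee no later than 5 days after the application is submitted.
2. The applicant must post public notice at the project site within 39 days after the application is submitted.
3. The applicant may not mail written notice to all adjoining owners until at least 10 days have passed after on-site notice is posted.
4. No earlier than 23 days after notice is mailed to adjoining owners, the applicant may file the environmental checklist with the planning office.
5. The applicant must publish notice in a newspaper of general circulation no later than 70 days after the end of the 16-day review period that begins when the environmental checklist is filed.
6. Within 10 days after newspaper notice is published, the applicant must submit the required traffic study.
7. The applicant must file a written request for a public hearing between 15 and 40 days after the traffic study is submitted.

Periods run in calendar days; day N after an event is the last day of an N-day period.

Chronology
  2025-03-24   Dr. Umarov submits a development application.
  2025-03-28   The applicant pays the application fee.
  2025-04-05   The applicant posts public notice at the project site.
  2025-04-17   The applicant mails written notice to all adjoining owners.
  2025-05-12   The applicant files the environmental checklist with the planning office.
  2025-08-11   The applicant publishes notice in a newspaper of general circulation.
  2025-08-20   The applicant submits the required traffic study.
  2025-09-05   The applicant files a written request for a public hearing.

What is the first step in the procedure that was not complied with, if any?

Step 1 — counting 5 days from 2025-03-24 (when the application is submitted) gives a deadline of 2025-03-29; completed 2025-03-28, before the deadline.
Step 2 — counting 39 days from 2025-03-24 (when the application is submitted) gives a deadline of 2025-05-02; done 2025-04-05 — timely.
Step 3 — must wait 10 days from 2025-04-05 (when on-site notice is posted), so not before 2025-04-15; 2025-04-17 is on or after that date.
Step 4 — must wait 23 days from 2025-04-17 (when notice is mailed to adjoining owners), so not before 2025-05-10; done 2025-05-12 — permitted.
Step 5 — counting 70 days from 2025-05-28 (end of the 16-day review period, which began when the environmental checklist is filed on 2025-05-12) gives a deadline of 2025-08-06; 2025-08-11 misses that deadline by 5 days.
Later steps need not be reached.

Step 5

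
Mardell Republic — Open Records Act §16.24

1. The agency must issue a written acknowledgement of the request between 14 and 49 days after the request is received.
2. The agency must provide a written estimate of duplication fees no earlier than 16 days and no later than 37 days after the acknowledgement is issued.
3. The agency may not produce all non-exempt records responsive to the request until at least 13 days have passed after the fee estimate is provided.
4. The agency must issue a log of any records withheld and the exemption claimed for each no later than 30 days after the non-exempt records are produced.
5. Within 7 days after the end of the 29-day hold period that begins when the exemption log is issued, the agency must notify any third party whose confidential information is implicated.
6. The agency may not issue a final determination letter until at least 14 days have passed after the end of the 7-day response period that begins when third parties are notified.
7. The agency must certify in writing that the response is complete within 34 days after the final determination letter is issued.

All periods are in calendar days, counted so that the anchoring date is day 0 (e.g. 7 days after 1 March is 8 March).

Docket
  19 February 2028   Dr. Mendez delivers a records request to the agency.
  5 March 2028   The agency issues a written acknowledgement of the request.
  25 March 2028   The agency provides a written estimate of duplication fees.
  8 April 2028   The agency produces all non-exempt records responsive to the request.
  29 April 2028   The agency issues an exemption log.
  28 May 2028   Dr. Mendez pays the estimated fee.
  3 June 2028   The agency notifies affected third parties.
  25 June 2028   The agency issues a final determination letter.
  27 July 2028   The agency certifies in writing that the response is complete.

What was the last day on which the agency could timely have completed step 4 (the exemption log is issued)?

8 May 2028

Step 4 runs from 8 April 2028, when the non-exempt records are produced. 30 days after 8 April 2028 is 8 May 2028.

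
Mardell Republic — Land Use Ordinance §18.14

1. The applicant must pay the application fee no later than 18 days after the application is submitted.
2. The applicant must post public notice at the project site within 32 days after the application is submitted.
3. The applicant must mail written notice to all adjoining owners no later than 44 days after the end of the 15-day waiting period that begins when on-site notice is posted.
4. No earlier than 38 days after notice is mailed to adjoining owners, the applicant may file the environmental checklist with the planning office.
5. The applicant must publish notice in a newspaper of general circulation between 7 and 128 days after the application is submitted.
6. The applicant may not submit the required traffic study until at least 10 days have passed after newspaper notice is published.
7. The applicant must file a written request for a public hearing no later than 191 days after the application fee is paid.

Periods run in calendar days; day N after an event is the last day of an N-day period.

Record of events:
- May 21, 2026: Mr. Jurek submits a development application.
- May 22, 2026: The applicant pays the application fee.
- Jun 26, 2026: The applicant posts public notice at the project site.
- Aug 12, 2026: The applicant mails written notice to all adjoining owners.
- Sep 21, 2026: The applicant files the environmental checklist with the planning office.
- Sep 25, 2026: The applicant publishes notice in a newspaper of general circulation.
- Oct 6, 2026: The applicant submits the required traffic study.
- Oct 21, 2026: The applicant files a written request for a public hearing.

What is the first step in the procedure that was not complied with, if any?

Step 2

(1) due by May 21, 2026 + 18 days = Jun 8, 2026; done May 22, 2026 — timely.
(2) due by May 21, 2026 + 32 days = Jun 22, 2026; done Jun 26, 2026 — 4 days late.
No need to go further; step 2 was not satisfied.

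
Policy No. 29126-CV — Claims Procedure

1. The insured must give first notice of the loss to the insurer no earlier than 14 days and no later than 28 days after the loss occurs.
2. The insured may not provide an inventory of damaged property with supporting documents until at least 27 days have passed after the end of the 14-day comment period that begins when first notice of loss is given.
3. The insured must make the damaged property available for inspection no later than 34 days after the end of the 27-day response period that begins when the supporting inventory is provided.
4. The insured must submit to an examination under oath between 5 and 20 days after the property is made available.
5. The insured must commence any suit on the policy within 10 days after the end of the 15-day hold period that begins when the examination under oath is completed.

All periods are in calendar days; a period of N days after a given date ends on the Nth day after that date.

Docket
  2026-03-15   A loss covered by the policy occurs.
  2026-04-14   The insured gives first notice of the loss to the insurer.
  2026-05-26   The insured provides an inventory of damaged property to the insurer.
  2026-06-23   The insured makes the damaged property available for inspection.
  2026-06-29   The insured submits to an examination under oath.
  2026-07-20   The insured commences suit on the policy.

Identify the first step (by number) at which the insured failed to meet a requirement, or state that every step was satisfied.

Step 1

(1) the permitted window runs from 2026-03-15 + 14 = 2026-03-29 to 2026-03-15 + 28 = 2026-04-12; done 2026-04-14 — 2 days after the window closed.
The analysis stops there.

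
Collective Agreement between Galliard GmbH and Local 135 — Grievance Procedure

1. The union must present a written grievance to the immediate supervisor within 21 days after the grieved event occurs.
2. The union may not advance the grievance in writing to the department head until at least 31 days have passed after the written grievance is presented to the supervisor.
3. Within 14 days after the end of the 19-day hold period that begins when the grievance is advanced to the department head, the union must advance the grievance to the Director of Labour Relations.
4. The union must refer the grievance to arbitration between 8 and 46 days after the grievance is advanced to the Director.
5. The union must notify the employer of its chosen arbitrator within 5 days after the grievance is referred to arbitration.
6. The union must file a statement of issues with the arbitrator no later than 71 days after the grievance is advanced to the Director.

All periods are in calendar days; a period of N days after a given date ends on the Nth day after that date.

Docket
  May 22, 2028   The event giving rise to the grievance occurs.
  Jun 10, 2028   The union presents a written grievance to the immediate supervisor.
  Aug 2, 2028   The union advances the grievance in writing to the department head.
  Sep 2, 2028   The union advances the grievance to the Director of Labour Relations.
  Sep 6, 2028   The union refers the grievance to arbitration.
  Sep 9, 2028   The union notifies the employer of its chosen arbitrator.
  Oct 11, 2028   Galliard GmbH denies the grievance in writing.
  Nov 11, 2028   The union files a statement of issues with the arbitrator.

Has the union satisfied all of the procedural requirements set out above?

No

(1) due by May 22, 2028 + 21 days = Jun 12, 2028; Jun 10, 2028 is within that limit.
(2) permitted from Jun 10, 2028 + 31 days = Jul 11, 2028 onward; Aug 2, 2028 is on or after that date.
(3) due by Aug 21, 2028 + 14 days = Sep 4, 2028; Sep 2, 2028 is within that limit.
(4) the permitted window runs from Sep 2, 2028 + 8 = Sep 10, 2028 to Sep 2, 2028 + 46 = Oct 18, 2028; done Sep 6, 2028 — 4 days before the window opened.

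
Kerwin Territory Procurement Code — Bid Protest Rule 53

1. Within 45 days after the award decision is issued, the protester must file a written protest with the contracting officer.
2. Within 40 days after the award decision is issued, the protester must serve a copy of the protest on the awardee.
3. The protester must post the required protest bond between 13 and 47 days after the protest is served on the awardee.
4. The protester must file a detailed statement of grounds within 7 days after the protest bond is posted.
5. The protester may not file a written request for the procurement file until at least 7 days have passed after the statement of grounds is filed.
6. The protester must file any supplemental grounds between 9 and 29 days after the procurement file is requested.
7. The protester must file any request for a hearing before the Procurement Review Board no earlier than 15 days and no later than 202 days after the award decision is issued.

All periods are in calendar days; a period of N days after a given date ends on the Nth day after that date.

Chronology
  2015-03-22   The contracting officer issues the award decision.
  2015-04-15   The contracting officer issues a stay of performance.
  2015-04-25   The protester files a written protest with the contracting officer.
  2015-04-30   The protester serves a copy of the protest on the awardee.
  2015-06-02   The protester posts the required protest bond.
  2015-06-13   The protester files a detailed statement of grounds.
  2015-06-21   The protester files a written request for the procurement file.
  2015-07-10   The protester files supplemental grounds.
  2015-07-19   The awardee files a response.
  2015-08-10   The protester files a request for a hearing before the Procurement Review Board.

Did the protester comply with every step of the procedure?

(1) due by 2015-03-22 + 45 days = 2015-05-06; done 2015-04-25 — timely.
(2) due by 2015-03-22 + 40 days = 2015-05-01; completed 2015-04-30, before the deadline.
(3) the permitted window runs from 2015-04-30 + 13 = 2015-05-13 to 2015-04-30 + 47 = 2015-06-16; done 2015-06-02 — within the window.
(4) due by 2015-06-02 + 7 days = 2015-06-09; 2015-06-13 misses that deadline by 4 days.
That is the first point of non-compliance.

No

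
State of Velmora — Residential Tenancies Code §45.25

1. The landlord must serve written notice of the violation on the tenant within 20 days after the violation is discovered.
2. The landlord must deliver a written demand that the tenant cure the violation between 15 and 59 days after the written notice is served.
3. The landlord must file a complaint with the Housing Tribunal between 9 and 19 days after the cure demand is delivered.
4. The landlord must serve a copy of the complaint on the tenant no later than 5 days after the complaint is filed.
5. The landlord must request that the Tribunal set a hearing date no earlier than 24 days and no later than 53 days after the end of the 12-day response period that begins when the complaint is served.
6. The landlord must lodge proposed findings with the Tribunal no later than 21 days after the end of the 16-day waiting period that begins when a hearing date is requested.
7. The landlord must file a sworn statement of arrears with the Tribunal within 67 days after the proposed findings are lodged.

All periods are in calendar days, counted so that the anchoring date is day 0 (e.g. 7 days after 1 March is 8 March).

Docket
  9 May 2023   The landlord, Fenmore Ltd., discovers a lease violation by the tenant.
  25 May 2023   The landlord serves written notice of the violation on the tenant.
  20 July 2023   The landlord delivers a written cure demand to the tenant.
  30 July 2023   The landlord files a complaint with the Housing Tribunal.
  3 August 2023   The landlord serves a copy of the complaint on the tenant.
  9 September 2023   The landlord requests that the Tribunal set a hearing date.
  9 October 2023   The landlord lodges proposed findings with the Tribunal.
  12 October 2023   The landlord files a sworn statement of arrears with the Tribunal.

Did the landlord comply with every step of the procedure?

Yes

Step 1: 20 days after 9 May 2023 (when the violation is discovered) is 29 May 2023; done 25 May 2023 — timely.
Step 2: the window is 15–59 days after 25 May 2023 (when the written notice is served), so 9 June 2023 through 23 July 2023; done 20 July 2023, which is between those dates.
Step 3: the window is 9–19 days after 20 July 2023 (when the cure demand is delivered), so 29 July 2023 through 8 August 2023; done 30 July 2023 — within the window.
Step 4: 5 days after 30 July 2023 (when the complaint is filed) is 4 August 2023; completed 3 August 2023, before the deadline.
Step 5: the window is 24–53 days after 15 August 2023 (end of the 12-day response period, which began when the complaint is served on 3 August 2023), so 8 September 2023 through 7 October 2023; done 9 September 2023, which is between those dates.
Step 6: 21 days after 25 September 2023 (end of the 16-day waiting period, which began when a hearing date is requested on 9 September 2023) is 16 October 2023; 9 October 2023 is within that limit.
Step 7: 67 days after 9 October 2023 (when the proposed findings are lodged) is 15 December 2023; 12 October 2023 is within that limit.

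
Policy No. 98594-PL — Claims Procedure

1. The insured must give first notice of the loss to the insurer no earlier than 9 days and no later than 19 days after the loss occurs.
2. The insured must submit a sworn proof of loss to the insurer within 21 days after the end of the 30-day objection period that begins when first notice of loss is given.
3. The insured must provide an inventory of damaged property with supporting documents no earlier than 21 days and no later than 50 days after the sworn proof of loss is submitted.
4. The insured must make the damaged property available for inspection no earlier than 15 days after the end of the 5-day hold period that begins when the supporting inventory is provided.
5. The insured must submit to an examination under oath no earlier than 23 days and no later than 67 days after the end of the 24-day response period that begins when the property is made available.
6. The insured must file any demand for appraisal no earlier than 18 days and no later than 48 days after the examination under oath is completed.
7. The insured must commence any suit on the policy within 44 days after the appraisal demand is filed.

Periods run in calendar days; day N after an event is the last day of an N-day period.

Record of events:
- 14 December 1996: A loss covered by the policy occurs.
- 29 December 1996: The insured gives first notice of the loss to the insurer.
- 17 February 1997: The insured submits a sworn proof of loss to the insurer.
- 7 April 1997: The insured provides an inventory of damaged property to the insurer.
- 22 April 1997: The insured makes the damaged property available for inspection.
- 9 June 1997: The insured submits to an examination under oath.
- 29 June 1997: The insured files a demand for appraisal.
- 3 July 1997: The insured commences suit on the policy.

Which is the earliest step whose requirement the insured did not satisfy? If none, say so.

Step 1 — 9 and 19 days from 14 December 1996 (when the loss occurs) are 23 December 1996 and 2 January 1997 respectively; done 29 December 1996 — within the window.
Step 2 — counting 21 days from 28 January 1997 (end of the 30-day objection period, which began when first notice of loss is given on 29 December 1996) gives a deadline of 18 February 1997; done 17 February 1997 — timely.
Step 3 — 21 and 50 days from 17 February 1997 (when the sworn proof of loss is submitted) are 10 March 1997 and 8 April 1997 respectively; 7 April 1997 falls inside that range.
Step 4 — must wait 15 days from 12 April 1997 (end of the 5-day hold period, which began when the supporting inventory is provided on 7 April 1997), so not before 27 April 1997; 22 April 1997 is 5 days before the earliest permitted date.
No need to go further; step 4 was not satisfied.

Step 4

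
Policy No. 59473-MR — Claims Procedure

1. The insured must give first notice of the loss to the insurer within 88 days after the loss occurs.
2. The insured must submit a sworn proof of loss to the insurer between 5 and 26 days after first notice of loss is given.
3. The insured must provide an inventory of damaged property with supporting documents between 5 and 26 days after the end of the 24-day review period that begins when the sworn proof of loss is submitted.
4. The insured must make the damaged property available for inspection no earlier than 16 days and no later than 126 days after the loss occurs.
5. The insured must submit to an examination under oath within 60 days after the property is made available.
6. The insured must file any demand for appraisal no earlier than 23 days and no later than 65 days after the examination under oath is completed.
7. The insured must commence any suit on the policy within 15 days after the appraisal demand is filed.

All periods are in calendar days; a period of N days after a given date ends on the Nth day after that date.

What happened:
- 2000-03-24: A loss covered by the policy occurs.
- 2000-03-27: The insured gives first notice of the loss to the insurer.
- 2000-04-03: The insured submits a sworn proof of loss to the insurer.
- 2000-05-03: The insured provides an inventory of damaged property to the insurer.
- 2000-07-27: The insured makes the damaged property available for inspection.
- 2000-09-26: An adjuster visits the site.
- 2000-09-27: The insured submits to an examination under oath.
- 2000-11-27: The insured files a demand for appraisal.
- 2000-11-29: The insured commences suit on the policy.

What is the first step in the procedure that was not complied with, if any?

Step 5

Step 1 — counting 88 days from 2000-03-24 (when the loss occurs) gives a deadline of 2000-06-20; 2000-03-27 is within that limit.
Step 2 — 5 and 26 days from 2000-03-27 (when first notice of loss is given) are 2000-04-01 and 2000-04-22 respectively; done 2000-04-03, which is between those dates.
Step 3 — 5 and 26 days from 2000-04-27 (end of the 24-day review period, which began when the sworn proof of loss is submitted on 2000-04-03) are 2000-05-02 and 2000-05-23 respectively; done 2000-05-03 — within the window.
Step 4 — 16 and 126 days from 2000-03-24 (when the loss occurs) are 2000-04-09 and 2000-07-28 respectively; done 2000-07-27 — within the window.
Step 5 — counting 60 days from 2000-07-27 (when the property is made available) gives a deadline of 2000-09-25; not done until 2000-09-27, 2 days after the deadline.
That is the first point of non-compliance.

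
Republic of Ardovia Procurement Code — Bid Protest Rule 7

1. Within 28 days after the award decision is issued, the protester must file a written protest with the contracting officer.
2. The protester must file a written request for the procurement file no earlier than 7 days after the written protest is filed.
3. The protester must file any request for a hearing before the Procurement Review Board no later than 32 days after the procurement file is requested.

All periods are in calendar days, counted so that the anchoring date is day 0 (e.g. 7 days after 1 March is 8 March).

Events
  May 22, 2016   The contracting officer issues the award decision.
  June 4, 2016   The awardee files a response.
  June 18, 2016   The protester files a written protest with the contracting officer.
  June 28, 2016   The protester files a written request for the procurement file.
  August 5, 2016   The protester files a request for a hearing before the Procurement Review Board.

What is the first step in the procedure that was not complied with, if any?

Step 1: 28 days after May 22, 2016 (when the award decision is issued) is June 19, 2016; done June 18, 2016 — timely.
Step 2: the earliest permitted date is 7 days after June 18, 2016 (when the written protest is filed), i.e. June 25, 2016; done June 28, 2016, after the minimum wait.
Step 3: 32 days after June 28, 2016 (when the procurement file is requested) is July 30, 2016; not done until August 5, 2016, 6 days after the deadline.
The procedure was therefore not followed at step 3.

Step 3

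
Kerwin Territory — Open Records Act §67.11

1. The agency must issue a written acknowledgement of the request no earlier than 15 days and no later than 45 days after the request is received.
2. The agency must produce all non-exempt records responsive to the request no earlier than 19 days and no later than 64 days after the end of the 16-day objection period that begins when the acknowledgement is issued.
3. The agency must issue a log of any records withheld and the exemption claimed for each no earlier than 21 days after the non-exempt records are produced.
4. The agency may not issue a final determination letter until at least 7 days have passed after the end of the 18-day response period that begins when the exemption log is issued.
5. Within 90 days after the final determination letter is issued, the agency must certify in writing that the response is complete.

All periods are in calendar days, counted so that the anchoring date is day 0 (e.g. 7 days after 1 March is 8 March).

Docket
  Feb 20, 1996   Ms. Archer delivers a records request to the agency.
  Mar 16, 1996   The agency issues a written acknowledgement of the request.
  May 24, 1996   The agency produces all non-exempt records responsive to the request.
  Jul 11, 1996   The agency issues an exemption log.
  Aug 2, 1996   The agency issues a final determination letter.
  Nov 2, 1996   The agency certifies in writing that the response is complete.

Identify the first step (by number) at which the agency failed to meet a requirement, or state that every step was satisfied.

Step 4

(1) the permitted window runs from Feb 20, 1996 + 15 = Mar 6, 1996 to Feb 20, 1996 + 45 = Apr 5, 1996; done Mar 16, 1996 — within the window.
(2) the permitted window runs from Apr 1, 1996 + 19 = Apr 20, 1996 to Apr 1, 1996 + 64 = Jun 4, 1996; May 24, 1996 falls inside that range.
(3) permitted from May 24, 1996 + 21 days = Jun 14, 1996 onward; Jul 11, 1996 is on or after that date.
(4) permitted from Jul 29, 1996 + 7 days = Aug 5, 1996 onward; acted on Aug 2, 1996, 3 days prematurely.
Later steps need not be reached.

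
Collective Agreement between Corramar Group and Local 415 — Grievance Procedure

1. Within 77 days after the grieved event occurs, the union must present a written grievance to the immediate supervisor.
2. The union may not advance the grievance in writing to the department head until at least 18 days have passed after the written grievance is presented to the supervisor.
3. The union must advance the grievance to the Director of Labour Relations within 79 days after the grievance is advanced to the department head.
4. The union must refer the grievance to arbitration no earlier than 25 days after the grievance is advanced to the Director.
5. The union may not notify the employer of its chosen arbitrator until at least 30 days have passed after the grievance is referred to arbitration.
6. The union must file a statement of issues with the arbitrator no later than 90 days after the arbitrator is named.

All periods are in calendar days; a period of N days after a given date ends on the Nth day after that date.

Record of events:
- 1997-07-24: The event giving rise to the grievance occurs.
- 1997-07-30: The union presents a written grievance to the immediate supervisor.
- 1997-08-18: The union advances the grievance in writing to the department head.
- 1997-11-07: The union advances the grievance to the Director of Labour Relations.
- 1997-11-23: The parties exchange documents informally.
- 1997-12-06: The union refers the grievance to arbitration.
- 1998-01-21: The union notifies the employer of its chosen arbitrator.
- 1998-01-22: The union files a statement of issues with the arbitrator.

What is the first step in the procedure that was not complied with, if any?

Step 1: 77 days after 1997-07-24 (when the grieved event occurs) is 1997-10-09; done 1997-07-30 — timely.
Step 2: the earliest permitted date is 18 days after 1997-07-30 (when the written grievance is presented to the supervisor), i.e. 1997-08-17; done 1997-08-18, after the minimum wait.
Step 3: 79 days after 1997-08-18 (when the grievance is advanced to the department head) is 1997-11-05; 1997-11-07 misses that deadline by 2 days.
No need to go further; step 3 was not satisfied.

Step 3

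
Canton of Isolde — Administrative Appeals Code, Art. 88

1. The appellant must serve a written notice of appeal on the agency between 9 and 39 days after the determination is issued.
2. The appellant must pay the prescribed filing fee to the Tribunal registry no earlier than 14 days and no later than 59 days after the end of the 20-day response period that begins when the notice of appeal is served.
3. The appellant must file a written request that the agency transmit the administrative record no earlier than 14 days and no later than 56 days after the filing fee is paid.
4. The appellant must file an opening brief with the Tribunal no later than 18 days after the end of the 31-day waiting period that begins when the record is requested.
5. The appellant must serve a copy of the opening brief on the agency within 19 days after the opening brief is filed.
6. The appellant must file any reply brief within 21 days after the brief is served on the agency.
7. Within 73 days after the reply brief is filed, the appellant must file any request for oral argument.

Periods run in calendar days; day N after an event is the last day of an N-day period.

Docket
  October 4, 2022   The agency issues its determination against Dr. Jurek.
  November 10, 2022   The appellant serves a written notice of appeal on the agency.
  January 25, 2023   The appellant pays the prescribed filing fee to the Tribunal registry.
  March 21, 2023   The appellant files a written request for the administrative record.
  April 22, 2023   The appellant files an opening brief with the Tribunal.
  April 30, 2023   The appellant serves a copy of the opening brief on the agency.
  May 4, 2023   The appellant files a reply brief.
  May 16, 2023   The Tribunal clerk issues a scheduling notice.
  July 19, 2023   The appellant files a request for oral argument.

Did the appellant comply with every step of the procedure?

Step 1 — 9 and 39 days from October 4, 2022 (when the determination is issued) are October 13, 2022 and November 12, 2022 respectively; November 10, 2022 falls inside that range.
Step 2 — 14 and 59 days from November 30, 2022 (end of the 20-day response period, which began when the notice of appeal is served on November 10, 2022) are December 14, 2022 and January 28, 2023 respectively; January 25, 2023 falls inside that range.
Step 3 — 14 and 56 days from January 25, 2023 (when the filing fee is paid) are February 8, 2023 and March 22, 2023 respectively; done March 21, 2023 — within the window.
Step 4 — counting 18 days from April 21, 2023 (end of the 31-day waiting period, which began when the record is requested on March 21, 2023) gives a deadline of May 9, 2023; April 22, 2023 is within that limit.
Step 5 — counting 19 days from April 22, 2023 (when the opening brief is filed) gives a deadline of May 11, 2023; completed April 30, 2023, before the deadline.
Step 6 — counting 21 days from April 30, 2023 (when the brief is served on the agency) gives a deadline of May 21, 2023; May 4, 2023 is within that limit.
Step 7 — counting 73 days from May 4, 2023 (when the reply brief is filed) gives a deadline of July 16, 2023; done July 19, 2023 — 3 days late.

No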